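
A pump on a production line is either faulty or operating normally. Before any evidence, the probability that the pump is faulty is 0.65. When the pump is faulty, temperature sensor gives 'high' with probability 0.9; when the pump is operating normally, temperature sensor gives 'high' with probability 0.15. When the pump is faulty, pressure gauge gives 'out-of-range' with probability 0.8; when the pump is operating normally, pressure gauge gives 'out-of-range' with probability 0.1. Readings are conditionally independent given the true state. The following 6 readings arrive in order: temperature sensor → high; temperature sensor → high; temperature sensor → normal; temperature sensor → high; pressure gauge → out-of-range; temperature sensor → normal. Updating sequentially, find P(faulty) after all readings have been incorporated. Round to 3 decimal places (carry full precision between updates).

0.978

Each posterior becomes the prior for the next update.
After temperature sensor='high': P(faulty) = 0.9·0.6500 / (0.9·0.6500 + 0.15·0.3500) ≈ 0.9176
After temperature sensor='high': P(faulty) = 0.9·0.9176 / (0.9·0.9176 + 0.15·0.0824) ≈ 0.9853
After temperature sensor='normal': P(faulty) = 0.1·0.9853 / (0.1·0.9853 + 0.85·0.0147) ≈ 0.8872
After temperature sensor='high': P(faulty) = 0.9·0.8872 / (0.9·0.8872 + 0.15·0.1128) ≈ 0.9793
After pressure gauge='out-of-range': P(faulty) = 0.8·0.9793 / (0.8·0.9793 + 0.1·0.0207) ≈ 0.9974
After temperature sensor='normal': P(faulty) = 0.1·0.9974 / (0.1·0.9974 + 0.85·0.0026) ≈ 0.9780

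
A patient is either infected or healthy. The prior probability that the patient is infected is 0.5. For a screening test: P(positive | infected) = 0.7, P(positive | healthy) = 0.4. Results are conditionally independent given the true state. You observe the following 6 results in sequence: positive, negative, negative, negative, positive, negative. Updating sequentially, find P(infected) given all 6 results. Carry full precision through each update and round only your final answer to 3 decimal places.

0.161

After 'positive': P(infected) = 0.7·0.5000 / (0.7·0.5000 + 0.4·0.5000) ≈ 0.6364
After 'negative': P(infected) = 0.3·0.6364 / (0.3·0.6364 + 0.6·0.3636) ≈ 0.4667
After 'negative': P(infected) = 0.3·0.4667 / (0.3·0.4667 + 0.6·0.5333) ≈ 0.3043
After 'negative': P(infected) = 0.3·0.3043 / (0.3·0.3043 + 0.6·0.6957) ≈ 0.1795
After 'positive': P(infected) = 0.7·0.1795 / (0.7·0.1795 + 0.4·0.8205) ≈ 0.2768
After 'negative': P(infected) = 0.3·0.2768 / (0.3·0.2768 + 0.6·0.7232) ≈ 0.1607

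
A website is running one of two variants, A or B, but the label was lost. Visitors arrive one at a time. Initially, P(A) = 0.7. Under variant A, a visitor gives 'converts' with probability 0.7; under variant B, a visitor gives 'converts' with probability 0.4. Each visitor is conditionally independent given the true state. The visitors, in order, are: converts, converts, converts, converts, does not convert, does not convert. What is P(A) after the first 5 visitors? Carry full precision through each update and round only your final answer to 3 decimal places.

After 'converts': P(A) = 0.7·0.7000 / (0.7·0.7000 + 0.4·0.3000) ≈ 0.8033
After 'converts': P(A) = 0.7·0.8033 / (0.7·0.8033 + 0.4·0.1967) ≈ 0.8772
After 'converts': P(A) = 0.7·0.8772 / (0.7·0.8772 + 0.4·0.1228) ≈ 0.9260
After 'converts': P(A) = 0.7·0.9260 / (0.7·0.9260 + 0.4·0.0740) ≈ 0.9563
After 'does not convert': P(A) = 0.3·0.9563 / (0.3·0.9563 + 0.6·0.0437) ≈ 0.9163

0.916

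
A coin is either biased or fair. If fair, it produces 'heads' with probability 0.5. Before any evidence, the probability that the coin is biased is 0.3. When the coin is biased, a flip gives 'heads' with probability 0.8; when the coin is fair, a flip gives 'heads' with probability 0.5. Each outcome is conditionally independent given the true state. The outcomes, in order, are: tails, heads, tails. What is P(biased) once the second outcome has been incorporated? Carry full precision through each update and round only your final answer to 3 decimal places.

0.215

Each posterior becomes the prior for the next update.
After 'tails': P(biased) = 0.2·0.3000 / (0.2·0.3000 + 0.5·0.7000) ≈ 0.1463
After 'heads': P(biased) = 0.8·0.1463 / (0.8·0.1463 + 0.5·0.8537) ≈ 0.2152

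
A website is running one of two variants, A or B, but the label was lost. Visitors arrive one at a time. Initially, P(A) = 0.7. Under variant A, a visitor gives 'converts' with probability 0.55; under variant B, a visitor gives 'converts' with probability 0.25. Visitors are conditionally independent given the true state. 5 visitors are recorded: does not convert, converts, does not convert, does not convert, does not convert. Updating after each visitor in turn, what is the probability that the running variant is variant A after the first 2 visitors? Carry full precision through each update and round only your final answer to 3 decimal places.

After 'does not convert': P(A) = 0.45·0.7000 / (0.45·0.7000 + 0.75·0.3000) ≈ 0.5833
After 'converts': P(A) = 0.55·0.5833 / (0.55·0.5833 + 0.25·0.4167) ≈ 0.7549

0.755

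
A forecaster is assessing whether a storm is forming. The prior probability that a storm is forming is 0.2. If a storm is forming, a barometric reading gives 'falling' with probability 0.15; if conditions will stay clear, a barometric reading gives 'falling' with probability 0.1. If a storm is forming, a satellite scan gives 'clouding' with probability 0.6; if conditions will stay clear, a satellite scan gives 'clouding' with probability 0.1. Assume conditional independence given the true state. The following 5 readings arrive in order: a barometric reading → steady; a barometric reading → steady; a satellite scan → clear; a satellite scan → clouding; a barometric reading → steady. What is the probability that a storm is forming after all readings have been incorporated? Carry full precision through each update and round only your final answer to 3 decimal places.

0.360

After a barometric reading='steady': P(storm) = 0.85·0.2000 / (0.85·0.2000 + 0.9·0.8000) ≈ 0.1910
After a barometric reading='steady': P(storm) = 0.85·0.1910 / (0.85·0.1910 + 0.9·0.8090) ≈ 0.1823
After a satellite scan='clear': P(storm) = 0.4·0.1823 / (0.4·0.1823 + 0.9·0.8177) ≈ 0.0902
After a satellite scan='clouding': P(storm) = 0.6·0.0902 / (0.6·0.0902 + 0.1·0.9098) ≈ 0.3729
After a barometric reading='steady': P(storm) = 0.85·0.3729 / (0.85·0.3729 + 0.9·0.6271) ≈ 0.3596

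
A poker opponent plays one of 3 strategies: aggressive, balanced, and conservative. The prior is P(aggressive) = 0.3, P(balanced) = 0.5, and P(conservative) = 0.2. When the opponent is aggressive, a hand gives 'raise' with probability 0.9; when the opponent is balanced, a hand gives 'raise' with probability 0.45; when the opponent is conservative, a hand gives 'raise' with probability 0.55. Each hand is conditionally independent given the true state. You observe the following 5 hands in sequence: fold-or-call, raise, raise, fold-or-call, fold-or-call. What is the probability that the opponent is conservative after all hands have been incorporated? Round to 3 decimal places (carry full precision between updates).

After 'fold-or-call': normaliser = 0.1·0.3000 + 0.55·0.5000 + 0.45·0.2000; P(aggressive) ≈ 0.0759, P(balanced) ≈ 0.6962, P(conservative) ≈ 0.2278
After 'raise': normaliser = 0.9·0.0759 + 0.45·0.6962 + 0.55·0.2278; P(aggressive) ≈ 0.1348, P(balanced) ≈ 0.6180, P(conservative) ≈ 0.2472
After 'raise': normaliser = 0.9·0.1348 + 0.45·0.6180 + 0.55·0.2472; P(aggressive) ≈ 0.2267, P(balanced) ≈ 0.5194, P(conservative) ≈ 0.2539
After 'fold-or-call': normaliser = 0.1·0.2267 + 0.55·0.5194 + 0.45·0.2539; P(aggressive) ≈ 0.0536, P(balanced) ≈ 0.6760, P(conservative) ≈ 0.2704
After 'fold-or-call': normaliser = 0.1·0.0536 + 0.55·0.6760 + 0.45·0.2704; P(aggressive) ≈ 0.0108, P(balanced) ≈ 0.7453, P(conservative) ≈ 0.2439

0.244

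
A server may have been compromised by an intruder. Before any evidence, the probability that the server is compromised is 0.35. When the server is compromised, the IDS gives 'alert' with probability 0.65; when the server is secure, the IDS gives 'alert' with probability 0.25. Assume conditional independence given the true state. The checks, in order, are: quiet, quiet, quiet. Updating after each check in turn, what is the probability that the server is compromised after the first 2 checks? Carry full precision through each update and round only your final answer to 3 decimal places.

After 'quiet': P(compromised) = 0.35·0.3500 / (0.35·0.3500 + 0.75·0.6500) ≈ 0.2008
After 'quiet': P(compromised) = 0.35·0.2008 / (0.35·0.2008 + 0.75·0.7992) ≈ 0.1050

0.105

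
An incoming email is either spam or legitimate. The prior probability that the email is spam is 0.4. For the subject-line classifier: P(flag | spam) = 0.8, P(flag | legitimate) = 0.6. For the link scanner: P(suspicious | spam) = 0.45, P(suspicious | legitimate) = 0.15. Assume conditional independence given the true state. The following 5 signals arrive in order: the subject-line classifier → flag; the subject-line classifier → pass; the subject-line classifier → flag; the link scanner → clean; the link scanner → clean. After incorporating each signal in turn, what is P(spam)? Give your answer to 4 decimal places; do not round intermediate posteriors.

Apply Bayes' rule sequentially, carrying P(spam) forward.
After the subject-line classifier='flag': P(spam) = 0.8·0.4000 / (0.8·0.4000 + 0.6·0.6000) ≈ 0.4706
After the subject-line classifier='pass': P(spam) = 0.2·0.4706 / (0.2·0.4706 + 0.4·0.5294) ≈ 0.3077
After the subject-line classifier='flag': P(spam) = 0.8·0.3077 / (0.8·0.3077 + 0.6·0.6923) ≈ 0.3721
After the link scanner='clean': P(spam) = 0.55·0.3721 / (0.55·0.3721 + 0.85·0.6279) ≈ 0.2772
After the link scanner='clean': P(spam) = 0.55·0.2772 / (0.55·0.2772 + 0.85·0.7228) ≈ 0.1988

0.1988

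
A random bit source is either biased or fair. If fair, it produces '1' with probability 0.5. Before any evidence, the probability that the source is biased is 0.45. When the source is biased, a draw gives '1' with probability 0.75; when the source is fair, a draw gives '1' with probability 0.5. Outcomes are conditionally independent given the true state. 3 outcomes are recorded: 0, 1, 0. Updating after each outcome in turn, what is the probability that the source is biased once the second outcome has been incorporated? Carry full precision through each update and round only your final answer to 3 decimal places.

0.380

After '0': P(biased) = 0.25·0.4500 / (0.25·0.4500 + 0.5·0.5500) ≈ 0.2903
After '1': P(biased) = 0.75·0.2903 / (0.75·0.2903 + 0.5·0.7097) ≈ 0.3803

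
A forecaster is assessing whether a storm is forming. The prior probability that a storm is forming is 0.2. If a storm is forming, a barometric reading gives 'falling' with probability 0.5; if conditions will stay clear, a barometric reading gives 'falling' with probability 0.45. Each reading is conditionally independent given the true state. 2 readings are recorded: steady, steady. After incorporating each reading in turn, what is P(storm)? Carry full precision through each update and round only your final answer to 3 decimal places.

Each posterior becomes the prior for the next update.
After 'steady': P(storm) = 0.5·0.2000 / (0.5·0.2000 + 0.55·0.8000) ≈ 0.1852
After 'steady': P(storm) = 0.5·0.1852 / (0.5·0.1852 + 0.55·0.8148) ≈ 0.1712

0.171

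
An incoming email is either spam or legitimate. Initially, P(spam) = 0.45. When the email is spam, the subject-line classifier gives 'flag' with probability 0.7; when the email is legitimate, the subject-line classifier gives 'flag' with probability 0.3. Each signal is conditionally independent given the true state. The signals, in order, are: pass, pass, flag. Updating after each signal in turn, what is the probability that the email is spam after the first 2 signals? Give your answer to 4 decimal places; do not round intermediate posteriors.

After 'pass': P(spam) = 0.3·0.4500 / (0.3·0.4500 + 0.7·0.5500) ≈ 0.2596
After 'pass': P(spam) = 0.3·0.2596 / (0.3·0.2596 + 0.7·0.7404) ≈ 0.1306

0.1306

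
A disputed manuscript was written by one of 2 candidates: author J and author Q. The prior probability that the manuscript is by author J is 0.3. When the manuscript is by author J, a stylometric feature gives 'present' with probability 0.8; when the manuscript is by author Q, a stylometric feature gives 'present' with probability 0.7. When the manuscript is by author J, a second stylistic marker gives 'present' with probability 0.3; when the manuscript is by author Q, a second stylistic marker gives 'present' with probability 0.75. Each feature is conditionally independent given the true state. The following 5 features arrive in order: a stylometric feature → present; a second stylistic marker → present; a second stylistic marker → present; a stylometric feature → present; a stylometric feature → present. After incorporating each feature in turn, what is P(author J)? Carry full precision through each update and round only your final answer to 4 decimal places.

0.0929

After a stylometric feature='present': P(author J) = 0.8·0.3000 / (0.8·0.3000 + 0.7·0.7000) ≈ 0.3288
After a second stylistic marker='present': P(author J) = 0.3·0.3288 / (0.3·0.3288 + 0.75·0.6712) ≈ 0.1638
After a second stylistic marker='present': P(author J) = 0.3·0.1638 / (0.3·0.1638 + 0.75·0.8362) ≈ 0.0727
After a stylometric feature='present': P(author J) = 0.8·0.0727 / (0.8·0.0727 + 0.7·0.9273) ≈ 0.0822
After a stylometric feature='present': P(author J) = 0.8·0.0822 / (0.8·0.0822 + 0.7·0.9178) ≈ 0.0929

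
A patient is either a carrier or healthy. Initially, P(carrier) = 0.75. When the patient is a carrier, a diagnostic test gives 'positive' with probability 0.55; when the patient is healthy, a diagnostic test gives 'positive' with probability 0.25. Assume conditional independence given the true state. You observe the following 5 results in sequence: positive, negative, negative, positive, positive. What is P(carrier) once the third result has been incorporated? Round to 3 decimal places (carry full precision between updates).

0.704

After 'positive': P(carrier) = 0.55·0.7500 / (0.55·0.7500 + 0.25·0.2500) ≈ 0.8684
After 'negative': P(carrier) = 0.45·0.8684 / (0.45·0.8684 + 0.75·0.1316) ≈ 0.7984
After 'negative': P(carrier) = 0.45·0.7984 / (0.45·0.7984 + 0.75·0.2016) ≈ 0.7038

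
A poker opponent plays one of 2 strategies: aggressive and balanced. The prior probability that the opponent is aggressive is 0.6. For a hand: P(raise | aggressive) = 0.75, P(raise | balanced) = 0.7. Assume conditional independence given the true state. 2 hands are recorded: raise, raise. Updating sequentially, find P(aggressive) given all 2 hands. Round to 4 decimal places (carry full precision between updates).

0.6326

After 'raise': P(aggressive) = 0.75·0.6000 / (0.75·0.6000 + 0.7·0.4000) ≈ 0.6164
After 'raise': P(aggressive) = 0.75·0.6164 / (0.75·0.6164 + 0.7·0.3836) ≈ 0.6326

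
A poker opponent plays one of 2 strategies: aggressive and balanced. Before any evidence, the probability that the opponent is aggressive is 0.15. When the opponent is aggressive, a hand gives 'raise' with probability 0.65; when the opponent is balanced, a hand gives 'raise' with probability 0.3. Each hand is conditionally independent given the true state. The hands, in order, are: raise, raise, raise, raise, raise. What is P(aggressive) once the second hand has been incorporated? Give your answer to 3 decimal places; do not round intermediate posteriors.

0.453

After 'raise': P(aggressive) = 0.65·0.1500 / (0.65·0.1500 + 0.3·0.8500) ≈ 0.2766
After 'raise': P(aggressive) = 0.65·0.2766 / (0.65·0.2766 + 0.3·0.7234) ≈ 0.4531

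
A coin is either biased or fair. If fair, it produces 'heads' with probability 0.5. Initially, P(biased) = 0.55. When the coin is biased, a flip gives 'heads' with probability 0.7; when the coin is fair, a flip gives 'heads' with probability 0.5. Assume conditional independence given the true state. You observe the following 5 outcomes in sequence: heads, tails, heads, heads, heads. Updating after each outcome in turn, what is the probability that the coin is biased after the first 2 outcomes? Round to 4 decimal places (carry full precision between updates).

After 'heads': P(biased) = 0.7·0.5500 / (0.7·0.5500 + 0.5·0.4500) ≈ 0.6311
After 'tails': P(biased) = 0.3·0.6311 / (0.3·0.6311 + 0.5·0.3689) ≈ 0.5066

0.5066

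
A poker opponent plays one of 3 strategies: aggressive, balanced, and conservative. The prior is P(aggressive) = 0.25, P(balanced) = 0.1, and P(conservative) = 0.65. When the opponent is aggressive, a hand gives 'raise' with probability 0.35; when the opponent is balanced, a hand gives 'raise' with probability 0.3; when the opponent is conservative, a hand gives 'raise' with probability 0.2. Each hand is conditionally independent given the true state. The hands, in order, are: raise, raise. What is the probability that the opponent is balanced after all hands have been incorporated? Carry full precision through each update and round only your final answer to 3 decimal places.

Apply Bayes' rule sequentially, carrying P(balanced) forward.
After 'raise': normaliser = 0.35·0.2500 + 0.3·0.1000 + 0.2·0.6500; P(aggressive) ≈ 0.3535, P(balanced) ≈ 0.1212, P(conservative) ≈ 0.5253
After 'raise': normaliser = 0.35·0.3535 + 0.3·0.1212 + 0.2·0.5253; P(aggressive) ≈ 0.4667, P(balanced) ≈ 0.1371, P(conservative) ≈ 0.3962

0.137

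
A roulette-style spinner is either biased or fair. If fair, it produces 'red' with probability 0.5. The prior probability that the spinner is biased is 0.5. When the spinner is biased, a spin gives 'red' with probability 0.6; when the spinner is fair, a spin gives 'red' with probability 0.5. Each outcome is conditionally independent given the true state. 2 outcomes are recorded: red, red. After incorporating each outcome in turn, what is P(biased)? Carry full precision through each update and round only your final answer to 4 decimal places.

0.5902

After 'red': P(biased) = 0.6·0.5000 / (0.6·0.5000 + 0.5·0.5000) ≈ 0.5455
After 'red': P(biased) = 0.6·0.5455 / (0.6·0.5455 + 0.5·0.4545) ≈ 0.5902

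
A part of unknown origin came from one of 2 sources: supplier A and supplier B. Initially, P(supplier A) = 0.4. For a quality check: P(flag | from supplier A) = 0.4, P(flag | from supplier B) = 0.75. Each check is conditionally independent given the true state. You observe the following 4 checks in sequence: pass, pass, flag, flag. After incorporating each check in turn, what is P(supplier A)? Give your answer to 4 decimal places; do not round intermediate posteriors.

After 'pass': P(supplier A) = 0.6·0.4000 / (0.6·0.4000 + 0.25·0.6000) ≈ 0.6154
After 'pass': P(supplier A) = 0.6·0.6154 / (0.6·0.6154 + 0.25·0.3846) ≈ 0.7934
After 'flag': P(supplier A) = 0.4·0.7934 / (0.4·0.7934 + 0.75·0.2066) ≈ 0.6719
After 'flag': P(supplier A) = 0.4·0.6719 / (0.4·0.6719 + 0.75·0.3281) ≈ 0.5220

0.5220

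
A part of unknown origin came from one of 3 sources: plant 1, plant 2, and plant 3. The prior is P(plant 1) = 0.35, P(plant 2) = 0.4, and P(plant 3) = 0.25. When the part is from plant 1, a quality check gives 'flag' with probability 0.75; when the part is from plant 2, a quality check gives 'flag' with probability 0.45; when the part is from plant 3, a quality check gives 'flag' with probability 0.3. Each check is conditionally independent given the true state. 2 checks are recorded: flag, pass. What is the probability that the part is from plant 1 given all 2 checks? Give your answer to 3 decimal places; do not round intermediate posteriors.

0.302

After 'flag': normaliser = 0.75·0.3500 + 0.45·0.4000 + 0.3·0.2500; P(plant 1) ≈ 0.5072, P(plant 2) ≈ 0.3478, P(plant 3) ≈ 0.1449
After 'pass': normaliser = 0.25·0.5072 + 0.55·0.3478 + 0.7·0.1449; P(plant 1) ≈ 0.3022, P(plant 2) ≈ 0.4560, P(plant 3) ≈ 0.2418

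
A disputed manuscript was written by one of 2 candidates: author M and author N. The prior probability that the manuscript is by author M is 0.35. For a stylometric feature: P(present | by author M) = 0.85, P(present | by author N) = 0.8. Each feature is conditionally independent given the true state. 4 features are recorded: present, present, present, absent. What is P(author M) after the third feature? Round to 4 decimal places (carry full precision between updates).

Each posterior becomes the prior for the next update.
After 'present': P(author M) = 0.85·0.3500 / (0.85·0.3500 + 0.8·0.6500) ≈ 0.3639
After 'present': P(author M) = 0.85·0.3639 / (0.85·0.3639 + 0.8·0.6361) ≈ 0.3781
After 'present': P(author M) = 0.85·0.3781 / (0.85·0.3781 + 0.8·0.6219) ≈ 0.3924

0.3924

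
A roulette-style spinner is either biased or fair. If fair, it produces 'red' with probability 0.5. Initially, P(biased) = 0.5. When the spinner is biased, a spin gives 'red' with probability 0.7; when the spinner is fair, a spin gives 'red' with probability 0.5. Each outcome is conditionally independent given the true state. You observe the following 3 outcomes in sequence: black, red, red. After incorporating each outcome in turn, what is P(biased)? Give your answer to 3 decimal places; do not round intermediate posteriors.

0.540

After 'black': P(biased) = 0.3·0.5000 / (0.3·0.5000 + 0.5·0.5000) ≈ 0.3750
After 'red': P(biased) = 0.7·0.3750 / (0.7·0.3750 + 0.5·0.6250) ≈ 0.4565
After 'red': P(biased) = 0.7·0.4565 / (0.7·0.4565 + 0.5·0.5435) ≈ 0.5404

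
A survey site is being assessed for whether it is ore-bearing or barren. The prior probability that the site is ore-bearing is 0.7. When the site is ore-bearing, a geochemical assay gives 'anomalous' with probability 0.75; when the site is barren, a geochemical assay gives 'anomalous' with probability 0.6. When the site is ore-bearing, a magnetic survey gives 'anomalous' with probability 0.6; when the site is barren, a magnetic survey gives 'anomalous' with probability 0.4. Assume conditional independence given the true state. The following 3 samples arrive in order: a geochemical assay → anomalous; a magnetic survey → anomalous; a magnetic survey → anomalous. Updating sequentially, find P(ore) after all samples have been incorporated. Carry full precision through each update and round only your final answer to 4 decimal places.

0.8678

After a geochemical assay='anomalous': P(ore) = 0.75·0.7000 / (0.75·0.7000 + 0.6·0.3000) ≈ 0.7447
After a magnetic survey='anomalous': P(ore) = 0.6·0.7447 / (0.6·0.7447 + 0.4·0.2553) ≈ 0.8140
After a magnetic survey='anomalous': P(ore) = 0.6·0.8140 / (0.6·0.8140 + 0.4·0.1860) ≈ 0.8678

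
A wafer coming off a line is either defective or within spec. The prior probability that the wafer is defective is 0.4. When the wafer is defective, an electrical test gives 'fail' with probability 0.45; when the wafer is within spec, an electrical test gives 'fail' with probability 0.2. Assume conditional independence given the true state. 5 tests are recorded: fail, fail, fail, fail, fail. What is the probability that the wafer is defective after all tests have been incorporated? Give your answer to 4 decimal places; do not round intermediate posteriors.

After 'fail': P(defective) = 0.45·0.4000 / (0.45·0.4000 + 0.2·0.6000) ≈ 0.6000
After 'fail': P(defective) = 0.45·0.6000 / (0.45·0.6000 + 0.2·0.4000) ≈ 0.7714
After 'fail': P(defective) = 0.45·0.7714 / (0.45·0.7714 + 0.2·0.2286) ≈ 0.8836
After 'fail': P(defective) = 0.45·0.8836 / (0.45·0.8836 + 0.2·0.1164) ≈ 0.9447
After 'fail': P(defective) = 0.45·0.9447 / (0.45·0.9447 + 0.2·0.0553) ≈ 0.9746

0.9746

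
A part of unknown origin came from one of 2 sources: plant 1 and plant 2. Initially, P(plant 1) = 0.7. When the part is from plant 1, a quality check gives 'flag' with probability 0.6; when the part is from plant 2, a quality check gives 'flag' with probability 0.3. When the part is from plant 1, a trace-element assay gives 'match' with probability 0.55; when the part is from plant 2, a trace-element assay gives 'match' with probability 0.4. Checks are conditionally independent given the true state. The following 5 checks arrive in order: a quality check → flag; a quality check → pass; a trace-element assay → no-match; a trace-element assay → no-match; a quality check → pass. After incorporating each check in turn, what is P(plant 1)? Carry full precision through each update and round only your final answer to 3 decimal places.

After a quality check='flag': P(plant 1) = 0.6·0.7000 / (0.6·0.7000 + 0.3·0.3000) ≈ 0.8235
After a quality check='pass': P(plant 1) = 0.4·0.8235 / (0.4·0.8235 + 0.7·0.1765) ≈ 0.7273
After a trace-element assay='no-match': P(plant 1) = 0.45·0.7273 / (0.45·0.7273 + 0.6·0.2727) ≈ 0.6667
After a trace-element assay='no-match': P(plant 1) = 0.45·0.6667 / (0.45·0.6667 + 0.6·0.3333) ≈ 0.6000
After a quality check='pass': P(plant 1) = 0.4·0.6000 / (0.4·0.6000 + 0.7·0.4000) ≈ 0.4615

0.462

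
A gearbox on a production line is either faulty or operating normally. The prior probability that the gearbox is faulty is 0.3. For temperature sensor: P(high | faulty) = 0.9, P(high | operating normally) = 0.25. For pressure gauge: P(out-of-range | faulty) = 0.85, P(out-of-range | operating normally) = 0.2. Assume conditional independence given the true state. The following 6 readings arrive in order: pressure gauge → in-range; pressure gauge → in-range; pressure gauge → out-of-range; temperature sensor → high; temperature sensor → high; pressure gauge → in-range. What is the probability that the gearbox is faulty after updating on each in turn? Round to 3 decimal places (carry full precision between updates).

0.135

After pressure gauge='in-range': P(faulty) = 0.15·0.3000 / (0.15·0.3000 + 0.8·0.7000) ≈ 0.0744
After pressure gauge='in-range': P(faulty) = 0.15·0.0744 / (0.15·0.0744 + 0.8·0.9256) ≈ 0.0148
After pressure gauge='out-of-range': P(faulty) = 0.85·0.0148 / (0.85·0.0148 + 0.2·0.9852) ≈ 0.0602
After temperature sensor='high': P(faulty) = 0.9·0.0602 / (0.9·0.0602 + 0.25·0.9398) ≈ 0.1873
After temperature sensor='high': P(faulty) = 0.9·0.1873 / (0.9·0.1873 + 0.25·0.8127) ≈ 0.4535
After pressure gauge='in-range': P(faulty) = 0.15·0.4535 / (0.15·0.4535 + 0.8·0.5465) ≈ 0.1347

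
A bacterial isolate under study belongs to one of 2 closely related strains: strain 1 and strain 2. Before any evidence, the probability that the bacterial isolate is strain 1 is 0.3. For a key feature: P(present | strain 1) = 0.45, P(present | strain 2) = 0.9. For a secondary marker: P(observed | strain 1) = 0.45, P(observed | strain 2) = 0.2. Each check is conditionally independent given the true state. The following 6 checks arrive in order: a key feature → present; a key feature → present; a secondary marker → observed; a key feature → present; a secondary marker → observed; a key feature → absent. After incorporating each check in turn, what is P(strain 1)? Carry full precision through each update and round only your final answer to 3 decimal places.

After a key feature='present': P(strain 1) = 0.45·0.3000 / (0.45·0.3000 + 0.9·0.7000) ≈ 0.1765
After a key feature='present': P(strain 1) = 0.45·0.1765 / (0.45·0.1765 + 0.9·0.8235) ≈ 0.0968
After a secondary marker='observed': P(strain 1) = 0.45·0.0968 / (0.45·0.0968 + 0.2·0.9032) ≈ 0.1942
After a key feature='present': P(strain 1) = 0.45·0.1942 / (0.45·0.1942 + 0.9·0.8058) ≈ 0.1076
After a secondary marker='observed': P(strain 1) = 0.45·0.1076 / (0.45·0.1076 + 0.2·0.8924) ≈ 0.2133
After a key feature='absent': P(strain 1) = 0.55·0.2133 / (0.55·0.2133 + 0.1·0.7867) ≈ 0.5987

0.599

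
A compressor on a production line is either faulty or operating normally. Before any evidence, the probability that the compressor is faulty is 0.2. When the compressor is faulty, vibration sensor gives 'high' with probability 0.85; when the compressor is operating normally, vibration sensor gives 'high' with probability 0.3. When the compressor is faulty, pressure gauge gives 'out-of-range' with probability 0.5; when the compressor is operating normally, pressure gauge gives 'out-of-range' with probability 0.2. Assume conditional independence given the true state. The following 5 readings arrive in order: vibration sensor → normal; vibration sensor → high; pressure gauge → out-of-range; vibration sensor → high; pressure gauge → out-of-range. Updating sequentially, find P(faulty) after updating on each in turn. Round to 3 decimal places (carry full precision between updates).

0.729

After vibration sensor='normal': P(faulty) = 0.15·0.2000 / (0.15·0.2000 + 0.7·0.8000) ≈ 0.0508
After vibration sensor='high': P(faulty) = 0.85·0.0508 / (0.85·0.0508 + 0.3·0.9492) ≈ 0.1318
After pressure gauge='out-of-range': P(faulty) = 0.5·0.1318 / (0.5·0.1318 + 0.2·0.8682) ≈ 0.2751
After vibration sensor='high': P(faulty) = 0.85·0.2751 / (0.85·0.2751 + 0.3·0.7249) ≈ 0.5181
After pressure gauge='out-of-range': P(faulty) = 0.5·0.5181 / (0.5·0.5181 + 0.2·0.4819) ≈ 0.7288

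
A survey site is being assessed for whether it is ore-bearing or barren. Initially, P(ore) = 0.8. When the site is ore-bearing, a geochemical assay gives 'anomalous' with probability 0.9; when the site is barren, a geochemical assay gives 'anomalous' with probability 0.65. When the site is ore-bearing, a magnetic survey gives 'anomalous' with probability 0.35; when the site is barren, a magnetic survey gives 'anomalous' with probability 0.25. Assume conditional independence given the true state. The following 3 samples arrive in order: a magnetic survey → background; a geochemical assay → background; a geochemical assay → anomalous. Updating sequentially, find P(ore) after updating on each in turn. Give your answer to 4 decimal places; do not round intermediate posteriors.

After a magnetic survey='background': P(ore) = 0.65·0.8000 / (0.65·0.8000 + 0.75·0.2000) ≈ 0.7761
After a geochemical assay='background': P(ore) = 0.1·0.7761 / (0.1·0.7761 + 0.35·0.2239) ≈ 0.4976
After a geochemical assay='anomalous': P(ore) = 0.9·0.4976 / (0.9·0.4976 + 0.65·0.5024) ≈ 0.5783

0.5783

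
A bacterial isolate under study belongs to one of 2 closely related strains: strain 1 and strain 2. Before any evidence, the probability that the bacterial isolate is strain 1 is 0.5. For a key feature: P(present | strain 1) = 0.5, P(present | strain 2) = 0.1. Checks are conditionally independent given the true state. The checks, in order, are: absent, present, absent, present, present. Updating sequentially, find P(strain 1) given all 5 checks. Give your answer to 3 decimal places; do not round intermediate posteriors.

After 'absent': P(strain 1) = 0.5·0.5000 / (0.5·0.5000 + 0.9·0.5000) ≈ 0.3571
After 'present': P(strain 1) = 0.5·0.3571 / (0.5·0.3571 + 0.1·0.6429) ≈ 0.7353
After 'absent': P(strain 1) = 0.5·0.7353 / (0.5·0.7353 + 0.9·0.2647) ≈ 0.6068
After 'present': P(strain 1) = 0.5·0.6068 / (0.5·0.6068 + 0.1·0.3932) ≈ 0.8853
After 'present': P(strain 1) = 0.5·0.8853 / (0.5·0.8853 + 0.1·0.1147) ≈ 0.9747

0.975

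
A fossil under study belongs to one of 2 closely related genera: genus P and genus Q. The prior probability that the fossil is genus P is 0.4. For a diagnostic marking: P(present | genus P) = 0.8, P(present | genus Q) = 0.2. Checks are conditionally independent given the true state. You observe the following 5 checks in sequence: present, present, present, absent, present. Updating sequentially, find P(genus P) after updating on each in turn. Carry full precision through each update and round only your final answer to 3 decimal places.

0.977

After 'present': P(genus P) = 0.8·0.4000 / (0.8·0.4000 + 0.2·0.6000) ≈ 0.7273
After 'present': P(genus P) = 0.8·0.7273 / (0.8·0.7273 + 0.2·0.2727) ≈ 0.9143
After 'present': P(genus P) = 0.8·0.9143 / (0.8·0.9143 + 0.2·0.0857) ≈ 0.9771
After 'absent': P(genus P) = 0.2·0.9771 / (0.2·0.9771 + 0.8·0.0229) ≈ 0.9143
After 'present': P(genus P) = 0.8·0.9143 / (0.8·0.9143 + 0.2·0.0857) ≈ 0.9771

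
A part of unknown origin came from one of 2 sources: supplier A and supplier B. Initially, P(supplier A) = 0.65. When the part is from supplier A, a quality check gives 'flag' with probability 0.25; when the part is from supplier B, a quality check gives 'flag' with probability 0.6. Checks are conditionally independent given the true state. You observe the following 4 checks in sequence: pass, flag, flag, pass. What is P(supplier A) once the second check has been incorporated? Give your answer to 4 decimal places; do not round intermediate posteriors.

0.5920

Apply Bayes' rule sequentially, carrying P(supplier A) forward.
After 'pass': P(supplier A) = 0.75·0.6500 / (0.75·0.6500 + 0.4·0.3500) ≈ 0.7769
After 'flag': P(supplier A) = 0.25·0.7769 / (0.25·0.7769 + 0.6·0.2231) ≈ 0.5920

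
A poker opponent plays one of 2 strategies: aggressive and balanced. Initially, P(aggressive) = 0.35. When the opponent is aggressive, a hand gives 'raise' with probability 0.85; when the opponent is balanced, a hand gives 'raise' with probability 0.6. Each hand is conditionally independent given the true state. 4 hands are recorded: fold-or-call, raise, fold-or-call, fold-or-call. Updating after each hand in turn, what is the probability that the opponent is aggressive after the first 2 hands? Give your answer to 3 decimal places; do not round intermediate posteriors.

After 'fold-or-call': P(aggressive) = 0.15·0.3500 / (0.15·0.3500 + 0.4·0.6500) ≈ 0.1680
After 'raise': P(aggressive) = 0.85·0.1680 / (0.85·0.1680 + 0.6·0.8320) ≈ 0.2224

0.222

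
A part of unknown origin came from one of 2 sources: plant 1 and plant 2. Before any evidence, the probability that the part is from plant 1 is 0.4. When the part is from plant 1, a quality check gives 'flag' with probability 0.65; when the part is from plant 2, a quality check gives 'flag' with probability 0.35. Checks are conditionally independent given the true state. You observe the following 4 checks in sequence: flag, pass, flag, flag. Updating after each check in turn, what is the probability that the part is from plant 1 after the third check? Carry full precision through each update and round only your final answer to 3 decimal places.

Each posterior becomes the prior for the next update.
After 'flag': P(plant 1) = 0.65·0.4000 / (0.65·0.4000 + 0.35·0.6000) ≈ 0.5532
After 'pass': P(plant 1) = 0.35·0.5532 / (0.35·0.5532 + 0.65·0.4468) ≈ 0.4000
After 'flag': P(plant 1) = 0.65·0.4000 / (0.65·0.4000 + 0.35·0.6000) ≈ 0.5532

0.553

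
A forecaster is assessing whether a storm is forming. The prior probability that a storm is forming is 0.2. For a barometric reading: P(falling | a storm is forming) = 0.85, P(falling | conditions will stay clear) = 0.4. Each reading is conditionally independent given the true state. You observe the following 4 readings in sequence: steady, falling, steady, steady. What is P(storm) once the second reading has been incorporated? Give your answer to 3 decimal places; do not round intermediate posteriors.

After 'steady': P(storm) = 0.15·0.2000 / (0.15·0.2000 + 0.6·0.8000) ≈ 0.0588
After 'falling': P(storm) = 0.85·0.0588 / (0.85·0.0588 + 0.4·0.9412) ≈ 0.1172

0.117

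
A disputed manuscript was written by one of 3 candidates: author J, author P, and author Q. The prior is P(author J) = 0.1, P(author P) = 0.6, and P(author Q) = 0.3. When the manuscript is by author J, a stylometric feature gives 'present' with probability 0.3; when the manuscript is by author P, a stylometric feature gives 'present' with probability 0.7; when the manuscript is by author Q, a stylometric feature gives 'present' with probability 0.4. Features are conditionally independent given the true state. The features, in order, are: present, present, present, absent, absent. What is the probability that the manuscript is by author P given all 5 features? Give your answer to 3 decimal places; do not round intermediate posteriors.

Apply Bayes' rule sequentially, carrying P(author P) forward.
After 'present': normaliser = 0.3·0.1000 + 0.7·0.6000 + 0.4·0.3000; P(author J) ≈ 0.0526, P(author P) ≈ 0.7368, P(author Q) ≈ 0.2105
After 'present': normaliser = 0.3·0.0526 + 0.7·0.7368 + 0.4·0.2105; P(author J) ≈ 0.0256, P(author P) ≈ 0.8376, P(author Q) ≈ 0.1368
After 'present': normaliser = 0.3·0.0256 + 0.7·0.8376 + 0.4·0.1368; P(author J) ≈ 0.0119, P(author P) ≈ 0.9038, P(author Q) ≈ 0.0843
After 'absent': normaliser = 0.7·0.0119 + 0.3·0.9038 + 0.6·0.0843; P(author J) ≈ 0.0251, P(author P) ≈ 0.8216, P(author Q) ≈ 0.1533
After 'absent': normaliser = 0.7·0.0251 + 0.3·0.8216 + 0.6·0.1533; P(author J) ≈ 0.0494, P(author P) ≈ 0.6922, P(author Q) ≈ 0.2583

0.692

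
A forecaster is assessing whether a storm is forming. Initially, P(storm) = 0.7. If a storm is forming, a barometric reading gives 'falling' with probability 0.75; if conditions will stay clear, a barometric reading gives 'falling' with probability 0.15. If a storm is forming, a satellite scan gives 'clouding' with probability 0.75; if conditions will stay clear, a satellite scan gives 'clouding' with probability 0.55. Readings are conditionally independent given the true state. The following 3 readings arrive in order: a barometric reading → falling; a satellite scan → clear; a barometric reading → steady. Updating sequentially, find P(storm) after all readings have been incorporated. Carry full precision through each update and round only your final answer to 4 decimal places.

0.6559

After a barometric reading='falling': P(storm) = 0.75·0.7000 / (0.75·0.7000 + 0.15·0.3000) ≈ 0.9211
After a satellite scan='clear': P(storm) = 0.25·0.9211 / (0.25·0.9211 + 0.45·0.0789) ≈ 0.8663
After a barometric reading='steady': P(storm) = 0.25·0.8663 / (0.25·0.8663 + 0.85·0.1337) ≈ 0.6559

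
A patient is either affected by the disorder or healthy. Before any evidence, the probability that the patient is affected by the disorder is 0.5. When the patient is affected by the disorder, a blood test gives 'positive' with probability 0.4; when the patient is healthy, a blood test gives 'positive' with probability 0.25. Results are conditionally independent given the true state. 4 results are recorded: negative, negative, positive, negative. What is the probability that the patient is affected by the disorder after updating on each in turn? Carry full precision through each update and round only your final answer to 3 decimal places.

0.450

After 'negative': P(affected) = 0.6·0.5000 / (0.6·0.5000 + 0.75·0.5000) ≈ 0.4444
After 'negative': P(affected) = 0.6·0.4444 / (0.6·0.4444 + 0.75·0.5556) ≈ 0.3902
After 'positive': P(affected) = 0.4·0.3902 / (0.4·0.3902 + 0.25·0.6098) ≈ 0.5059
After 'negative': P(affected) = 0.6·0.5059 / (0.6·0.5059 + 0.75·0.4941) ≈ 0.4503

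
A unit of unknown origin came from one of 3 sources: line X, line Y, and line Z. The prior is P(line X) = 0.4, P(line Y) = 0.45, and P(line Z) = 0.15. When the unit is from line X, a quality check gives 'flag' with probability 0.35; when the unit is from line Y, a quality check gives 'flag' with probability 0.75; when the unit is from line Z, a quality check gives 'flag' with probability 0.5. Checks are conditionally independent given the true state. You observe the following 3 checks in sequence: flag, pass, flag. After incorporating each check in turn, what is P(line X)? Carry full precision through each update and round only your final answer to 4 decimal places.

0.2797

Apply Bayes' rule sequentially, carrying P(line X) forward.
After 'flag': normaliser = 0.35·0.4000 + 0.75·0.4500 + 0.5·0.1500; P(line X) ≈ 0.2534, P(line Y) ≈ 0.6109, P(line Z) ≈ 0.1357
After 'pass': normaliser = 0.65·0.2534 + 0.25·0.6109 + 0.5·0.1357; P(line X) ≈ 0.4275, P(line Y) ≈ 0.3964, P(line Z) ≈ 0.1762
After 'flag': normaliser = 0.35·0.4275 + 0.75·0.3964 + 0.5·0.1762; P(line X) ≈ 0.2797, P(line Y) ≈ 0.5557, P(line Z) ≈ 0.1646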